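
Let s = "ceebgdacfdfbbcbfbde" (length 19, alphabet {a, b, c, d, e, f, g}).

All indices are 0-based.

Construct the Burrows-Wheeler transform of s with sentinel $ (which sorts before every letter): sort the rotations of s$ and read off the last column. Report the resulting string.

edfbfceb$agbfdecdbcb

rank  rotation              last
    0  $ceebgdacfdfbbcbfbde  e
    1  acfdfbbcbfbde$ceebgd  d
    2  bbcbfbde$ceebgdacfdf  f
    3  bcbfbde$ceebgdacfdfb  b
    4  bde$ceebgdacfdfbbcbf  f
    5  bfbde$ceebgdacfdfbbc  c
    6  bgdacfdfbbcbfbde$cee  e
    7  cbfbde$ceebgdacfdfbb  b
    8  ceebgdacfdfbbcbfbde$  $
    9  cfdfbbcbfbde$ceebgda  a
   10  dacfdfbbcbfbde$ceebg  g
   11  de$ceebgdacfdfbbcbfb  b
   12  dfbbcbfbde$ceebgdacf  f
   13  e$ceebgdacfdfbbcbfbd  d
   14  ebgdacfdfbbcbfbde$ce  e
   15  eebgdacfdfbbcbfbde$c  c
   16  fbbcbfbde$ceebgdacfd  d
   17  fbde$ceebgdacfdfbbcb  b
   18  fdfbbcbfbde$ceebgdac  c
   19  gdacfdfbbcbfbde$ceeb  b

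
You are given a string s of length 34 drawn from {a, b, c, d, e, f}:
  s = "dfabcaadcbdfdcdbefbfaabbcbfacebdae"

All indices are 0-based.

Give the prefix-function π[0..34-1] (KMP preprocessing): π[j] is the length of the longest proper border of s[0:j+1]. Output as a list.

π[0] = 0
j=1 s[j]='f': π[1]=0 (border '')
j=2 s[j]='a': π[2]=0 (border '')
j=3 s[j]='b': π[3]=0 (border '')
j=4 s[j]='c': π[4]=0 (border '')
j=5 s[j]='a': π[5]=0 (border '')
j=6 s[j]='a': π[6]=0 (border '')
j=7 s[j]='d': π[7]=1 (border 'd')
j=8 s[j]='c': k: 1→0; π[8]=0 (border '')
j=9 s[j]='b': π[9]=0 (border '')
j=10 s[j]='d': π[10]=1 (border 'd')
j=11 s[j]='f': π[11]=2 (border 'df')
j=12 s[j]='d': k: 2→0; π[12]=1 (border 'd')
j=13 s[j]='c': k: 1→0; π[13]=0 (border '')
j=14 s[j]='d': π[14]=1 (border 'd')
j=15 s[j]='b': k: 1→0; π[15]=0 (border '')
j=16 s[j]='e': π[16]=0 (border '')
j=17 s[j]='f': π[17]=0 (border '')
j=18 s[j]='b': π[18]=0 (border '')
j=19 s[j]='f': π[19]=0 (border '')
j=20 s[j]='a': π[20]=0 (border '')
j=21 s[j]='a': π[21]=0 (border '')
j=22 s[j]='b': π[22]=0 (border '')
j=23 s[j]='b': π[23]=0 (border '')
j=24 s[j]='c': π[24]=0 (border '')
j=25 s[j]='b': π[25]=0 (border '')
j=26 s[j]='f': π[26]=0 (border '')
j=27 s[j]='a': π[27]=0 (border '')
j=28 s[j]='c': π[28]=0 (border '')
j=29 s[j]='e': π[29]=0 (border '')
j=30 s[j]='b': π[30]=0 (border '')
j=31 s[j]='d': π[31]=1 (border 'd')
j=32 s[j]='a': k: 1→0; π[32]=0 (border '')
j=33 s[j]='e': π[33]=0 (border '')

[0, 0, 0, 0, 0, 0, 0, 1, 0, 0, 1, 2, 1, 0, 1, 0, 0, 0, 0, 0, 0, 0, 0, 0, 0, 0, 0, 0, 0, 0, 0, 1, 0, 0]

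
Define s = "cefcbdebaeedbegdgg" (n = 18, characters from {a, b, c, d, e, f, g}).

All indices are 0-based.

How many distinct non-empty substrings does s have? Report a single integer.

sorted suffixes:
  #0 SA[0]=8  'aeedbegdgg'
  #1 SA[1]=7  'baeedbegdgg'
  #2 SA[2]=4  'bdebaeedbegdgg'
  #3 SA[3]=12  'begdgg'
  #4 SA[4]=3  'cbdebaeedbegdgg'
  #5 SA[5]=0  'cefcbdebaeedbegdgg'
  #6 SA[6]=11  'dbegdgg'
  #7 SA[7]=5  'debaeedbegdgg'
  #8 SA[8]=15  'dgg'
  #9 SA[9]=6  'ebaeedbegdgg'
  #10 SA[10]=10  'edbegdgg'
  #11 SA[11]=9  'eedbegdgg'
  #12 SA[12]=1  'efcbdebaeedbegdgg'
  #13 SA[13]=13  'egdgg'
  #14 SA[14]=2  'fcbdebaeedbegdgg'
  #15 SA[15]=17  'g'
  #16 SA[16]=14  'gdgg'
  #17 SA[17]=16  'gg'

SA = [8, 7, 4, 12, 3, 0, 11, 5, 15, 6, 10, 9, 1, 13, 2, 17, 14, 16]
i: (SA[i-1],SA[i]) lcp shared
  1: (8,7) 0 ''
  2: (7,4) 1 'b'
  3: (4,12) 1 'b'
  4: (12,3) 0 ''
  5: (3,0) 1 'c'
  6: (0,11) 0 ''
  7: (11,5) 1 'd'
  8: (5,15) 1 'd'
  9: (15,6) 0 ''
  10: (6,10) 1 'e'
  11: (10,9) 1 'e'
  12: (9,1) 1 'e'
  13: (1,13) 1 'e'
  14: (13,2) 0 ''
  15: (2,17) 0 ''
  16: (17,14) 1 'g'
  17: (14,16) 1 'g'

n(n+1)/2 = 18·19/2 = 171
Σ LCP = 0 + 0 + 1 + 1 + 0 + 1 + 0 + 1 + 1 + 0 + 1 + 1 + 1 + 1 + 0 + 0 + 1 + 1 = 11
distinct = 171 − 11 = 160

160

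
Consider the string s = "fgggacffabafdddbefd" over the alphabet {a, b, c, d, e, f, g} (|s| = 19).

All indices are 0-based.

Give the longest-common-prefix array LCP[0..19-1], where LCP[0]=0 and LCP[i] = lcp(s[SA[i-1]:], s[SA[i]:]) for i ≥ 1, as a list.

sorted suffixes:
  #0 SA[0]=8  'abafdddbefd'
  #1 SA[1]=4  'acffabafdddbefd'
  #2 SA[2]=10  'afdddbefd'
  #3 SA[3]=9  'bafdddbefd'
  #4 SA[4]=15  'befd'
  #5 SA[5]=5  'cffabafdddbefd'
  #6 SA[6]=18  'd'
  #7 SA[7]=14  'dbefd'
  #8 SA[8]=13  'ddbefd'
  #9 SA[9]=12  'dddbefd'
  #10 SA[10]=16  'efd'
  #11 SA[11]=7  'fabafdddbefd'
  #12 SA[12]=17  'fd'
  #13 SA[13]=11  'fdddbefd'
  #14 SA[14]=6  'ffabafdddbefd'
  #15 SA[15]=0  'fgggacffabafdddbefd'
  #16 SA[16]=3  'gacffabafdddbefd'
  #17 SA[17]=2  'ggacffabafdddbefd'
  #18 SA[18]=1  'gggacffabafdddbefd'

SA = [8, 4, 10, 9, 15, 5, 18, 14, 13, 12, 16, 7, 17, 11, 6, 0, 3, 2, 1]
[i] adj suffixes → lcp
  [1] 8/4 → 1 ('a')
  [2] 4/10 → 1 ('a')
  [3] 10/9 → 0 ('')
  [4] 9/15 → 1 ('b')
  [5] 15/5 → 0 ('')
  [6] 5/18 → 0 ('')
  [7] 18/14 → 1 ('d')
  [8] 14/13 → 1 ('d')
  [9] 13/12 → 2 ('dd')
  [10] 12/16 → 0 ('')
  [11] 16/7 → 0 ('')
  [12] 7/17 → 1 ('f')
  [13] 17/11 → 2 ('fd')
  [14] 11/6 → 1 ('f')
  [15] 6/0 → 1 ('f')
  [16] 0/3 → 0 ('')
  [17] 3/2 → 1 ('g')
  [18] 2/1 → 2 ('gg')

[0, 1, 1, 0, 1, 0, 0, 1, 1, 2, 0, 0, 1, 2, 1, 1, 0, 1, 2]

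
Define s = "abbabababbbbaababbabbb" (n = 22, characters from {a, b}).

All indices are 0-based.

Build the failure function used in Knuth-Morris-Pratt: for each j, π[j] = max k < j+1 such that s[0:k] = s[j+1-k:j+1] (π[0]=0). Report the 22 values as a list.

[0, 0, 0, 1, 2, 1, 2, 1, 2, 3, 0, 0, 1, 1, 2, 1, 2, 3, 4, 5, 3, 0]

π[0] = 0
j=1 s[j]='b': π[1]=0 (border '')
j=2 s[j]='b': π[2]=0 (border '')
j=3 s[j]='a': π[3]=1 (border 'a')
j=4 s[j]='b': π[4]=2 (border 'ab')
j=5 s[j]='a': k: 2→0; π[5]=1 (border 'a')
j=6 s[j]='b': π[6]=2 (border 'ab')
j=7 s[j]='a': k: 2→0; π[7]=1 (border 'a')
j=8 s[j]='b': π[8]=2 (border 'ab')
j=9 s[j]='b': π[9]=3 (border 'abb')
j=10 s[j]='b': k: 3→0; π[10]=0 (border '')
j=11 s[j]='b': π[11]=0 (border '')
j=12 s[j]='a': π[12]=1 (border 'a')
j=13 s[j]='a': k: 1→0; π[13]=1 (border 'a')
j=14 s[j]='b': π[14]=2 (border 'ab')
j=15 s[j]='a': k: 2→0; π[15]=1 (border 'a')
j=16 s[j]='b': π[16]=2 (border 'ab')
j=17 s[j]='b': π[17]=3 (border 'abb')
j=18 s[j]='a': π[18]=4 (border 'abba')
j=19 s[j]='b': π[19]=5 (border 'abbab')
j=20 s[j]='b': k: 5→2; π[20]=3 (border 'abb')
j=21 s[j]='b': k: 3→0; π[21]=0 (border '')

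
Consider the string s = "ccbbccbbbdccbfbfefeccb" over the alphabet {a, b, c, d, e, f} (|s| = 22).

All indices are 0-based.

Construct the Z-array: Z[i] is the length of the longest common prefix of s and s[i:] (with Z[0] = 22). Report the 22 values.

Z[0]=22
i=1: i≥r, start 0; Z[1]=1 extend→box=[1,2)
i=2: i≥r, start 0; Z[2]=0
i=3: i≥r, start 0; Z[3]=0
i=4: i≥r, start 0; Z[4]=4 extend→box=[4,8)
i=5: min(r-i=3, Z[1]=1)=1; Z[5]=1
i=6: min(r-i=2, Z[2]=0)=0; Z[6]=0
i=7: min(r-i=1, Z[3]=0)=0; Z[7]=0
i=8: i≥r, start 0; Z[8]=0
i=9: i≥r, start 0; Z[9]=0
i=10: i≥r, start 0; Z[10]=3 extend→box=[10,13)
i=11: min(r-i=2, Z[1]=1)=1; Z[11]=1
i=12: min(r-i=1, Z[2]=0)=0; Z[12]=0
i=13: i≥r, start 0; Z[13]=0
i=14: i≥r, start 0; Z[14]=0
i=15: i≥r, start 0; Z[15]=0
i=16: i≥r, start 0; Z[16]=0
i=17: i≥r, start 0; Z[17]=0
i=18: i≥r, start 0; Z[18]=0
i=19: i≥r, start 0; Z[19]=3 extend→box=[19,22)
i=20: min(r-i=2, Z[1]=1)=1; Z[20]=1
i=21: min(r-i=1, Z[2]=0)=0; Z[21]=0

[22, 1, 0, 0, 4, 1, 0, 0, 0, 0, 3, 1, 0, 0, 0, 0, 0, 0, 0, 3, 1, 0]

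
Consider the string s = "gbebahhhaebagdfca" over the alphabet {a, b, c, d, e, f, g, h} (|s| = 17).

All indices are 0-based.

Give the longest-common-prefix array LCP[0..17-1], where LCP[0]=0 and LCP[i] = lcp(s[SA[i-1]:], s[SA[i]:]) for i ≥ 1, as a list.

[0, 1, 1, 1, 0, 2, 1, 0, 0, 0, 3, 0, 0, 1, 0, 1, 2]

sorted suffixes:
  #0 SA[0]=16  'a'
  #1 SA[1]=8  'aebagdfca'
  #2 SA[2]=11  'agdfca'
  #3 SA[3]=4  'ahhhaebagdfca'
  #4 SA[4]=10  'bagdfca'
  #5 SA[5]=3  'bahhhaebagdfca'
  #6 SA[6]=1  'bebahhhaebagdfca'
  #7 SA[7]=15  'ca'
  #8 SA[8]=13  'dfca'
  #9 SA[9]=9  'ebagdfca'
  #10 SA[10]=2  'ebahhhaebagdfca'
  #11 SA[11]=14  'fca'
  #12 SA[12]=0  'gbebahhhaebagdfca'
  #13 SA[13]=12  'gdfca'
  #14 SA[14]=7  'haebagdfca'
  #15 SA[15]=6  'hhaebagdfca'
  #16 SA[16]=5  'hhhaebagdfca'

SA = [16, 8, 11, 4, 10, 3, 1, 15, 13, 9, 2, 14, 0, 12, 7, 6, 5]
rank  pair      lcp
   1  s[16:],s[8:]  1  'a'
   2  s[8:],s[11:]  1  'a'
   3  s[11:],s[4:]  1  'a'
   4  s[4:],s[10:]  0  ''
   5  s[10:],s[3:]  2  'ba'
   6  s[3:],s[1:]  1  'b'
   7  s[1:],s[15:]  0  ''
   8  s[15:],s[13:]  0  ''
   9  s[13:],s[9:]  0  ''
  10  s[9:],s[2:]  3  'eba'
  11  s[2:],s[14:]  0  ''
  12  s[14:],s[0:]  0  ''
  13  s[0:],s[12:]  1  'g'
  14  s[12:],s[7:]  0  ''
  15  s[7:],s[6:]  1  'h'
  16  s[6:],s[5:]  2  'hh'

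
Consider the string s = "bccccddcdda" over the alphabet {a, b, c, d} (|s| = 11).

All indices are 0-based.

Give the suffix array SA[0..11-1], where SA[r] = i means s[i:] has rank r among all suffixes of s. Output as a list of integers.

[10, 0, 1, 2, 3, 7, 4, 9, 6, 8, 5]

rank→(start, suffix):
  0 → (10, 'a')
  1 → (0, 'bccccddcdda')
  2 → (1, 'ccccddcdda')
  3 → (2, 'cccddcdda')
  4 → (3, 'ccddcdda')
  5 → (7, 'cdda')
  6 → (4, 'cddcdda')
  7 → (9, 'da')
  8 → (6, 'dcdda')
  9 → (8, 'dda')
  10 → (5, 'ddcdda')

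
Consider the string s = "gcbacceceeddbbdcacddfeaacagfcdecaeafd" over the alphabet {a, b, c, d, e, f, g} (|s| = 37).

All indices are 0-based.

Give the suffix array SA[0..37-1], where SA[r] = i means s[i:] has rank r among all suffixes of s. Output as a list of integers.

[22, 23, 3, 16, 32, 34, 25, 2, 12, 13, 15, 31, 24, 1, 4, 17, 28, 5, 7, 36, 11, 14, 10, 18, 29, 19, 21, 33, 30, 6, 9, 8, 27, 35, 20, 0, 26]

rank | idx | suffix
   0 |  22 | aacagfcdecaeafd
   1 |  23 | acagfcdecaeafd
   2 |   3 | acceceeddbbdcacddfeaacagfcdecaeafd
   3 |  16 | acddfeaacagfcdecaeafd
   4 |  32 | aeafd
   5 |  34 | afd
   6 |  25 | agfcdecaeafd
   7 |   2 | bacceceeddbbdcacddfeaacagfcdecaeafd
   8 |  12 | bbdcacddfeaacagfcdecaeafd
   9 |  13 | bdcacddfeaacagfcdecaeafd
  10 |  15 | cacddfeaacagfcdecaeafd
  11 |  31 | caeafd
  12 |  24 | cagfcdecaeafd
  13 |   1 | cbacceceeddbbdcacddfeaacagfcdecaeafd
  14 |   4 | cceceeddbbdcacddfeaacagfcdecaeafd
  15 |  17 | cddfeaacagfcdecaeafd
  16 |  28 | cdecaeafd
  17 |   5 | ceceeddbbdcacddfeaacagfcdecaeafd
  18 |   7 | ceeddbbdcacddfeaacagfcdecaeafd
  19 |  36 | d
  20 |  11 | dbbdcacddfeaacagfcdecaeafd
  21 |  14 | dcacddfeaacagfcdecaeafd
  22 |  10 | ddbbdcacddfeaacagfcdecaeafd
  23 |  18 | ddfeaacagfcdecaeafd
  24 |  29 | decaeafd
  25 |  19 | dfeaacagfcdecaeafd
  26 |  21 | eaacagfcdecaeafd
  27 |  33 | eafd
  28 |  30 | ecaeafd
  29 |   6 | eceeddbbdcacddfeaacagfcdecaeafd
  30 |   9 | eddbbdcacddfeaacagfcdecaeafd
  31 |   8 | eeddbbdcacddfeaacagfcdecaeafd
  32 |  27 | fcdecaeafd
  33 |  35 | fd
  34 |  20 | feaacagfcdecaeafd
  35 |   0 | gcbacceceeddbbdcacddfeaacagfcdecaeafd
  36 |  26 | gfcdecaeafd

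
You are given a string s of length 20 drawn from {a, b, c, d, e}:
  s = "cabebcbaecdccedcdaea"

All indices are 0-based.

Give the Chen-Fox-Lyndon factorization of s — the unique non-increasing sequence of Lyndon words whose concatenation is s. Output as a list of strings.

["c", "abebcbaecdccedcdae", "a"]

emit factor 1: 'c' (i=0, period=1)
emit factor 2: 'abebcbaecdccedcdae' (i=1, period=18)
emit factor 3: 'a' (i=19, period=1)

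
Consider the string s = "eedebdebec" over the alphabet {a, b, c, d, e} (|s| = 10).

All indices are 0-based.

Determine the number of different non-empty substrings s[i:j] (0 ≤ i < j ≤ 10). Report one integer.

46

rank→(start, suffix):
  0 → (4, 'bdebec')
  1 → (7, 'bec')
  2 → (9, 'c')
  3 → (2, 'debdebec')
  4 → (5, 'debec')
  5 → (3, 'ebdebec')
  6 → (6, 'ebec')
  7 → (8, 'ec')
  8 → (1, 'edebdebec')
  9 → (0, 'eedebdebec')

SA = [4, 7, 9, 2, 5, 3, 6, 8, 1, 0]
rank  pair      lcp
   1  s[4:],s[7:]  1  'b'
   2  s[7:],s[9:]  0  ''
   3  s[9:],s[2:]  0  ''
   4  s[2:],s[5:]  3  'deb'
   5  s[5:],s[3:]  0  ''
   6  s[3:],s[6:]  2  'eb'
   7  s[6:],s[8:]  1  'e'
   8  s[8:],s[1:]  1  'e'
   9  s[1:],s[0:]  1  'e'

n(n+1)/2 = 10·11/2 = 55
Σ LCP = 0 + 1 + 0 + 0 + 3 + 0 + 2 + 1 + 1 + 1 = 9
distinct = 55 − 9 = 46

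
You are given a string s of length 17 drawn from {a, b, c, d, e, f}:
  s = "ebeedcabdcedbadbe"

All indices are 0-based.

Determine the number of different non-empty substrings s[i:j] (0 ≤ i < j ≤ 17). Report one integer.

rank | idx | suffix
   0 |   6 | abdcedbadbe
   1 |  13 | adbe
   2 |  12 | badbe
   3 |   7 | bdcedbadbe
   4 |  15 | be
   5 |   1 | beedcabdcedbadbe
   6 |   5 | cabdcedbadbe
   7 |   9 | cedbadbe
   8 |  11 | dbadbe
   9 |  14 | dbe
  10 |   4 | dcabdcedbadbe
  11 |   8 | dcedbadbe
  12 |  16 | e
  13 |   0 | ebeedcabdcedbadbe
  14 |  10 | edbadbe
  15 |   3 | edcabdcedbadbe
  16 |   2 | eedcabdcedbadbe

SA = [6, 13, 12, 7, 15, 1, 5, 9, 11, 14, 4, 8, 16, 0, 10, 3, 2]
[i] adj suffixes → lcp
  [1] 6/13 → 1 ('a')
  [2] 13/12 → 0 ('')
  [3] 12/7 → 1 ('b')
  [4] 7/15 → 1 ('b')
  [5] 15/1 → 2 ('be')
  [6] 1/5 → 0 ('')
  [7] 5/9 → 1 ('c')
  [8] 9/11 → 0 ('')
  [9] 11/14 → 2 ('db')
  [10] 14/4 → 1 ('d')
  [11] 4/8 → 2 ('dc')
  [12] 8/16 → 0 ('')
  [13] 16/0 → 1 ('e')
  [14] 0/10 → 1 ('e')
  [15] 10/3 → 2 ('ed')
  [16] 3/2 → 1 ('e')

n(n+1)/2 = 17·18/2 = 153
Σ LCP = 0 + 1 + 0 + 1 + 1 + 2 + 0 + 1 + 0 + 2 + 1 + 2 + 0 + 1 + 1 + 2 + 1 = 16
distinct = 153 − 16 = 137

137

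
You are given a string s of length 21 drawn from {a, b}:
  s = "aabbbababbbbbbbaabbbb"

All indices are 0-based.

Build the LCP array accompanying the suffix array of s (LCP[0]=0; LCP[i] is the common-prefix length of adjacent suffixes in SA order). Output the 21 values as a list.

sorted suffixes:
  #0 SA[0]=0  'aabbbababbbbbbbaabbbb'
  #1 SA[1]=15  'aabbbb'
  #2 SA[2]=5  'ababbbbbbbaabbbb'
  #3 SA[3]=1  'abbbababbbbbbbaabbbb'
  #4 SA[4]=16  'abbbb'
  #5 SA[5]=7  'abbbbbbbaabbbb'
  #6 SA[6]=20  'b'
  #7 SA[7]=14  'baabbbb'
  #8 SA[8]=4  'bababbbbbbbaabbbb'
  #9 SA[9]=6  'babbbbbbbaabbbb'
  #10 SA[10]=19  'bb'
  #11 SA[11]=13  'bbaabbbb'
  #12 SA[12]=3  'bbababbbbbbbaabbbb'
  #13 SA[13]=18  'bbb'
  #14 SA[14]=12  'bbbaabbbb'
  #15 SA[15]=2  'bbbababbbbbbbaabbbb'
  #16 SA[16]=17  'bbbb'
  #17 SA[17]=11  'bbbbaabbbb'
  #18 SA[18]=10  'bbbbbaabbbb'
  #19 SA[19]=9  'bbbbbbaabbbb'
  #20 SA[20]=8  'bbbbbbbaabbbb'

SA = [0, 15, 5, 1, 16, 7, 20, 14, 4, 6, 19, 13, 3, 18, 12, 2, 17, 11, 10, 9, 8]
[i] adj suffixes → lcp
  [1] 0/15 → 5 ('aabbb')
  [2] 15/5 → 1 ('a')
  [3] 5/1 → 2 ('ab')
  [4] 1/16 → 4 ('abbb')
  [5] 16/7 → 5 ('abbbb')
  [6] 7/20 → 0 ('')
  [7] 20/14 → 1 ('b')
  [8] 14/4 → 2 ('ba')
  [9] 4/6 → 3 ('bab')
  [10] 6/19 → 1 ('b')
  [11] 19/13 → 2 ('bb')
  [12] 13/3 → 3 ('bba')
  [13] 3/18 → 2 ('bb')
  [14] 18/12 → 3 ('bbb')
  [15] 12/2 → 4 ('bbba')
  [16] 2/17 → 3 ('bbb')
  [17] 17/11 → 4 ('bbbb')
  [18] 11/10 → 4 ('bbbb')
  [19] 10/9 → 5 ('bbbbb')
  [20] 9/8 → 6 ('bbbbbb')

[0, 5, 1, 2, 4, 5, 0, 1, 2, 3, 1, 2, 3, 2, 3, 4, 3, 4, 4, 5, 6]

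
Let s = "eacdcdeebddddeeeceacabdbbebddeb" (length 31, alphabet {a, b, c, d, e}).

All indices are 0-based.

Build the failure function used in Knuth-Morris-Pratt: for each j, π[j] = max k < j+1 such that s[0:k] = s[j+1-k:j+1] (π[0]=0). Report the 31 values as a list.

[0, 0, 0, 0, 0, 0, 1, 1, 0, 0, 0, 0, 0, 1, 1, 1, 0, 1, 2, 3, 0, 0, 0, 0, 0, 1, 0, 0, 0, 1, 0]

π[0] = 0
j=1 s[j]='a': π[1]=0 (border '')
j=2 s[j]='c': π[2]=0 (border '')
j=3 s[j]='d': π[3]=0 (border '')
j=4 s[j]='c': π[4]=0 (border '')
j=5 s[j]='d': π[5]=0 (border '')
j=6 s[j]='e': π[6]=1 (border 'e')
j=7 s[j]='e': k: 1→0; π[7]=1 (border 'e')
j=8 s[j]='b': k: 1→0; π[8]=0 (border '')
j=9 s[j]='d': π[9]=0 (border '')
j=10 s[j]='d': π[10]=0 (border '')
j=11 s[j]='d': π[11]=0 (border '')
j=12 s[j]='d': π[12]=0 (border '')
j=13 s[j]='e': π[13]=1 (border 'e')
j=14 s[j]='e': k: 1→0; π[14]=1 (border 'e')
j=15 s[j]='e': k: 1→0; π[15]=1 (border 'e')
j=16 s[j]='c': k: 1→0; π[16]=0 (border '')
j=17 s[j]='e': π[17]=1 (border 'e')
j=18 s[j]='a': π[18]=2 (border 'ea')
j=19 s[j]='c': π[19]=3 (border 'eac')
j=20 s[j]='a': k: 3→0; π[20]=0 (border '')
j=21 s[j]='b': π[21]=0 (border '')
j=22 s[j]='d': π[22]=0 (border '')
j=23 s[j]='b': π[23]=0 (border '')
j=24 s[j]='b': π[24]=0 (border '')
j=25 s[j]='e': π[25]=1 (border 'e')
j=26 s[j]='b': k: 1→0; π[26]=0 (border '')
j=27 s[j]='d': π[27]=0 (border '')
j=28 s[j]='d': π[28]=0 (border '')
j=29 s[j]='e': π[29]=1 (border 'e')
j=30 s[j]='b': k: 1→0; π[30]=0 (border '')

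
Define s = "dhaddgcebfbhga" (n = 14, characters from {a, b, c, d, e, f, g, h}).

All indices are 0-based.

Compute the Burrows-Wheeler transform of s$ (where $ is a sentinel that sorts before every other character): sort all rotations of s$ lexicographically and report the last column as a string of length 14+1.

aghefgad$cbhddb

rank  rotation         last
    0  $dhaddgcebfbhga  a
    1  a$dhaddgcebfbhg  g
    2  addgcebfbhga$dh  h
    3  bfbhga$dhaddgce  e
    4  bhga$dhaddgcebf  f
    5  cebfbhga$dhaddg  g
    6  ddgcebfbhga$dha  a
    7  dgcebfbhga$dhad  d
    8  dhaddgcebfbhga$  $
    9  ebfbhga$dhaddgc  c
   10  fbhga$dhaddgceb  b
   11  ga$dhaddgcebfbh  h
   12  gcebfbhga$dhadd  d
   13  haddgcebfbhga$d  d
   14  hga$dhaddgcebfb  b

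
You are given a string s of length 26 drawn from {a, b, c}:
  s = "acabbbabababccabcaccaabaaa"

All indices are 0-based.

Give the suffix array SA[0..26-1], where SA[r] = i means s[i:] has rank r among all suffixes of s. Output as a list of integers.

[25, 24, 23, 20, 21, 6, 8, 2, 14, 10, 0, 17, 22, 5, 7, 9, 4, 3, 15, 11, 19, 1, 13, 16, 18, 12]

sorted suffixes:
  #0 SA[0]=25  'a'
  #1 SA[1]=24  'aa'
  #2 SA[2]=23  'aaa'
  #3 SA[3]=20  'aabaaa'
  #4 SA[4]=21  'abaaa'
  #5 SA[5]=6  'abababccabcaccaabaaa'
  #6 SA[6]=8  'ababccabcaccaabaaa'
  #7 SA[7]=2  'abbbabababccabcaccaabaaa'
  #8 SA[8]=14  'abcaccaabaaa'
  #9 SA[9]=10  'abccabcaccaabaaa'
  #10 SA[10]=0  'acabbbabababccabcaccaabaaa'
  #11 SA[11]=17  'accaabaaa'
  #12 SA[12]=22  'baaa'
  #13 SA[13]=5  'babababccabcaccaabaaa'
  #14 SA[14]=7  'bababccabcaccaabaaa'
  #15 SA[15]=9  'babccabcaccaabaaa'
  #16 SA[16]=4  'bbabababccabcaccaabaaa'
  #17 SA[17]=3  'bbbabababccabcaccaabaaa'
  #18 SA[18]=15  'bcaccaabaaa'
  #19 SA[19]=11  'bccabcaccaabaaa'
  #20 SA[20]=19  'caabaaa'
  #21 SA[21]=1  'cabbbabababccabcaccaabaaa'
  #22 SA[22]=13  'cabcaccaabaaa'
  #23 SA[23]=16  'caccaabaaa'
  #24 SA[24]=18  'ccaabaaa'
  #25 SA[25]=12  'ccabcaccaabaaa'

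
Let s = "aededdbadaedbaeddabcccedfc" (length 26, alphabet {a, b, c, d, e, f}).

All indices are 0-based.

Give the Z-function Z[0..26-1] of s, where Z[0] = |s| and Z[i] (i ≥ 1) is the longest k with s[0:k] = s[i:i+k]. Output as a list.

[26, 0, 0, 0, 0, 0, 0, 1, 0, 3, 0, 0, 0, 3, 0, 0, 0, 1, 0, 0, 0, 0, 0, 0, 0, 0]

Z[0]=26
i=1: i≥r, start 0; Z[1]=0
i=2: i≥r, start 0; Z[2]=0
i=3: i≥r, start 0; Z[3]=0
i=4: i≥r, start 0; Z[4]=0
i=5: i≥r, start 0; Z[5]=0
i=6: i≥r, start 0; Z[6]=0
i=7: i≥r, start 0; Z[7]=1 extend→box=[7,8)
i=8: i≥r, start 0; Z[8]=0
i=9: i≥r, start 0; Z[9]=3 extend→box=[9,12)
i=10: min(r-i=2, Z[1]=0)=0; Z[10]=0
i=11: min(r-i=1, Z[2]=0)=0; Z[11]=0
i=12: i≥r, start 0; Z[12]=0
i=13: i≥r, start 0; Z[13]=3 extend→box=[13,16)
i=14: min(r-i=2, Z[1]=0)=0; Z[14]=0
i=15: min(r-i=1, Z[2]=0)=0; Z[15]=0
i=16: i≥r, start 0; Z[16]=0
i=17: i≥r, start 0; Z[17]=1 extend→box=[17,18)
i=18: i≥r, start 0; Z[18]=0
i=19: i≥r, start 0; Z[19]=0
i=20: i≥r, start 0; Z[20]=0
i=21: i≥r, start 0; Z[21]=0
i=22: i≥r, start 0; Z[22]=0
i=23: i≥r, start 0; Z[23]=0
i=24: i≥r, start 0; Z[24]=0
i=25: i≥r, start 0; Z[25]=0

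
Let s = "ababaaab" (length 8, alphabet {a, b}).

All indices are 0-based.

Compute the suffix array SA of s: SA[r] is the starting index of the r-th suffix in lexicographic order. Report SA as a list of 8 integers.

rank→(start, suffix):
  0 → (4, 'aaab')
  1 → (5, 'aab')
  2 → (6, 'ab')
  3 → (2, 'abaaab')
  4 → (0, 'ababaaab')
  5 → (7, 'b')
  6 → (3, 'baaab')
  7 → (1, 'babaaab')

[4, 5, 6, 2, 0, 7, 3, 1]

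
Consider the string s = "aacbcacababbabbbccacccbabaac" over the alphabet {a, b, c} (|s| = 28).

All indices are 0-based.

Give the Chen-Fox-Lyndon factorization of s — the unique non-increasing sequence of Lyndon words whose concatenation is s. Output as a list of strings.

emit factor 1: 'aacbcacababbabbbccacccbab' (i=0, period=25)
emit factor 2: 'aac' (i=25, period=3)

["aacbcacababbabbbccacccbab", "aac"]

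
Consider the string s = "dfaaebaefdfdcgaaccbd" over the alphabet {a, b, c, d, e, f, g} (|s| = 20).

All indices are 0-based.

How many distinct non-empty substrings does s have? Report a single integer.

sorted suffixes:
  #0 SA[0]=14  'aaccbd'
  #1 SA[1]=2  'aaebaefdfdcgaaccbd'
  #2 SA[2]=15  'accbd'
  #3 SA[3]=3  'aebaefdfdcgaaccbd'
  #4 SA[4]=6  'aefdfdcgaaccbd'
  #5 SA[5]=5  'baefdfdcgaaccbd'
  #6 SA[6]=18  'bd'
  #7 SA[7]=17  'cbd'
  #8 SA[8]=16  'ccbd'
  #9 SA[9]=12  'cgaaccbd'
  #10 SA[10]=19  'd'
  #11 SA[11]=11  'dcgaaccbd'
  #12 SA[12]=0  'dfaaebaefdfdcgaaccbd'
  #13 SA[13]=9  'dfdcgaaccbd'
  #14 SA[14]=4  'ebaefdfdcgaaccbd'
  #15 SA[15]=7  'efdfdcgaaccbd'
  #16 SA[16]=1  'faaebaefdfdcgaaccbd'
  #17 SA[17]=10  'fdcgaaccbd'
  #18 SA[18]=8  'fdfdcgaaccbd'
  #19 SA[19]=13  'gaaccbd'

SA = [14, 2, 15, 3, 6, 5, 18, 17, 16, 12, 19, 11, 0, 9, 4, 7, 1, 10, 8, 13]
i: (SA[i-1],SA[i]) lcp shared
  1: (14,2) 2 'aa'
  2: (2,15) 1 'a'
  3: (15,3) 1 'a'
  4: (3,6) 2 'ae'
  5: (6,5) 0 ''
  6: (5,18) 1 'b'
  7: (18,17) 0 ''
  8: (17,16) 1 'c'
  9: (16,12) 1 'c'
  10: (12,19) 0 ''
  11: (19,11) 1 'd'
  12: (11,0) 1 'd'
  13: (0,9) 2 'df'
  14: (9,4) 0 ''
  15: (4,7) 1 'e'
  16: (7,1) 0 ''
  17: (1,10) 1 'f'
  18: (10,8) 2 'fd'
  19: (8,13) 0 ''

n(n+1)/2 = 20·21/2 = 210
Σ LCP = 0 + 2 + 1 + 1 + 2 + 0 + 1 + 0 + 1 + 1 + 0 + 1 + 1 + 2 + 0 + 1 + 0 + 1 + 2 + 0 = 17
distinct = 210 − 17 = 193

193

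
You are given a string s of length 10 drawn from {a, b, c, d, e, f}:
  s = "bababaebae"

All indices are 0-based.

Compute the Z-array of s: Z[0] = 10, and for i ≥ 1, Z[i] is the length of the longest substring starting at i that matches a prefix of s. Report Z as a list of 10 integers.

Z[0]=10
i=1: i≥r, start 0; Z[1]=0
i=2: i≥r, start 0; Z[2]=4 grow→box=[2,6)
i=3: min(r-i=3, Z[1]=0)=0; Z[3]=0
i=4: min(r-i=2, Z[2]=4)=2; Z[4]=2
i=5: min(r-i=1, Z[3]=0)=0; Z[5]=0
i=6: i≥r, start 0; Z[6]=0
i=7: i≥r, start 0; Z[7]=2 grow→box=[7,9)
i=8: min(r-i=1, Z[1]=0)=0; Z[8]=0
i=9: i≥r, start 0; Z[9]=0

[10, 0, 4, 0, 2, 0, 0, 2, 0, 0]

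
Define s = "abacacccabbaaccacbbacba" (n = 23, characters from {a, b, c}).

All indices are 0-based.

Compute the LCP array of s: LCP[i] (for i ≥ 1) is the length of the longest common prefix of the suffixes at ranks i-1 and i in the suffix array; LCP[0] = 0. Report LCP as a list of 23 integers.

sorted suffixes:
  #0 SA[0]=22  'a'
  #1 SA[1]=11  'aaccacbbacba'
  #2 SA[2]=0  'abacacccabbaaccacbbacba'
  #3 SA[3]=8  'abbaaccacbbacba'
  #4 SA[4]=2  'acacccabbaaccacbbacba'
  #5 SA[5]=19  'acba'
  #6 SA[6]=15  'acbbacba'
  #7 SA[7]=12  'accacbbacba'
  #8 SA[8]=4  'acccabbaaccacbbacba'
  #9 SA[9]=21  'ba'
  #10 SA[10]=10  'baaccacbbacba'
  #11 SA[11]=1  'bacacccabbaaccacbbacba'
  #12 SA[12]=18  'bacba'
  #13 SA[13]=9  'bbaaccacbbacba'
  #14 SA[14]=17  'bbacba'
  #15 SA[15]=7  'cabbaaccacbbacba'
  #16 SA[16]=14  'cacbbacba'
  #17 SA[17]=3  'cacccabbaaccacbbacba'
  #18 SA[18]=20  'cba'
  #19 SA[19]=16  'cbbacba'
  #20 SA[20]=6  'ccabbaaccacbbacba'
  #21 SA[21]=13  'ccacbbacba'
  #22 SA[22]=5  'cccabbaaccacbbacba'

SA = [22, 11, 0, 8, 2, 19, 15, 12, 4, 21, 10, 1, 18, 9, 17, 7, 14, 3, 20, 16, 6, 13, 5]
rank  pair      lcp
   1  s[22:],s[11:]  1  'a'
   2  s[11:],s[0:]  1  'a'
   3  s[0:],s[8:]  2  'ab'
   4  s[8:],s[2:]  1  'a'
   5  s[2:],s[19:]  2  'ac'
   6  s[19:],s[15:]  3  'acb'
   7  s[15:],s[12:]  2  'ac'
   8  s[12:],s[4:]  3  'acc'
   9  s[4:],s[21:]  0  ''
  10  s[21:],s[10:]  2  'ba'
  11  s[10:],s[1:]  2  'ba'
  12  s[1:],s[18:]  3  'bac'
  13  s[18:],s[9:]  1  'b'
  14  s[9:],s[17:]  3  'bba'
  15  s[17:],s[7:]  0  ''
  16  s[7:],s[14:]  2  'ca'
  17  s[14:],s[3:]  3  'cac'
  18  s[3:],s[20:]  1  'c'
  19  s[20:],s[16:]  2  'cb'
  20  s[16:],s[6:]  1  'c'
  21  s[6:],s[13:]  3  'cca'
  22  s[13:],s[5:]  2  'cc'

[0, 1, 1, 2, 1, 2, 3, 2, 3, 0, 2, 2, 3, 1, 3, 0, 2, 3, 1, 2, 1, 3, 2]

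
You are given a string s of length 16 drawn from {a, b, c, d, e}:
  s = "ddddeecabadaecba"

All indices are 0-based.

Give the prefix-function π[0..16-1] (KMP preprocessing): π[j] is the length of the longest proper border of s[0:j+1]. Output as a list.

[0, 1, 2, 3, 0, 0, 0, 0, 0, 0, 1, 0, 0, 0, 0, 0]

π[0] = 0
j=1 s[j]='d': π[1]=1 (border 'd')
j=2 s[j]='d': π[2]=2 (border 'dd')
j=3 s[j]='d': π[3]=3 (border 'ddd')
j=4 s[j]='e': k: 3→2→1→0; π[4]=0 (border '')
j=5 s[j]='e': π[5]=0 (border '')
j=6 s[j]='c': π[6]=0 (border '')
j=7 s[j]='a': π[7]=0 (border '')
j=8 s[j]='b': π[8]=0 (border '')
j=9 s[j]='a': π[9]=0 (border '')
j=10 s[j]='d': π[10]=1 (border 'd')
j=11 s[j]='a': k: 1→0; π[11]=0 (border '')
j=12 s[j]='e': π[12]=0 (border '')
j=13 s[j]='c': π[13]=0 (border '')
j=14 s[j]='b': π[14]=0 (border '')
j=15 s[j]='a': π[15]=0 (border '')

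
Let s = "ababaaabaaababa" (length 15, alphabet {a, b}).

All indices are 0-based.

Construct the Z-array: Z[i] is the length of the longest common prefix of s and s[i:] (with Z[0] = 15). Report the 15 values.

[15, 0, 3, 0, 1, 1, 3, 0, 1, 1, 5, 0, 3, 0, 1]

Z[0]=15
i=1: fresh scan; Z[1]=0
i=2: fresh scan; Z[2]=3 scan→box=[2,5)
i=3: min(r-i=2, Z[1]=0)=0; Z[3]=0
i=4: min(r-i=1, Z[2]=3)=1; Z[4]=1
i=5: fresh scan; Z[5]=1 scan→box=[5,6)
i=6: fresh scan; Z[6]=3 scan→box=[6,9)
i=7: min(r-i=2, Z[1]=0)=0; Z[7]=0
i=8: min(r-i=1, Z[2]=3)=1; Z[8]=1
i=9: fresh scan; Z[9]=1 scan→box=[9,10)
i=10: fresh scan; Z[10]=5 scan→box=[10,15)
i=11: min(r-i=4, Z[1]=0)=0; Z[11]=0
i=12: min(r-i=3, Z[2]=3)=3; Z[12]=3
i=13: min(r-i=2, Z[3]=0)=0; Z[13]=0
i=14: min(r-i=1, Z[4]=1)=1; Z[14]=1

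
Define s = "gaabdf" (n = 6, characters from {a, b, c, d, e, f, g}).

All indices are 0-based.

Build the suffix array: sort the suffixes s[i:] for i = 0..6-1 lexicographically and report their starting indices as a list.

sorted suffixes:
  #0 SA[0]=1  'aabdf'
  #1 SA[1]=2  'abdf'
  #2 SA[2]=3  'bdf'
  #3 SA[3]=4  'df'
  #4 SA[4]=5  'f'
  #5 SA[5]=0  'gaabdf'

[1, 2, 3, 4, 5, 0]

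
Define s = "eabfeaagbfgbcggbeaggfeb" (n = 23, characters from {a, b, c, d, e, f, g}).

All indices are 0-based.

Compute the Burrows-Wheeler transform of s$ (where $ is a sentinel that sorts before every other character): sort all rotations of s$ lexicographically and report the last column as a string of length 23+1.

beeaeeggagbf$bfbgbfgagca

rank  rotation                  last
    0  $eabfeaagbfgbcggbeaggfeb  b
    1  aagbfgbcggbeaggfeb$eabfe  e
    2  abfeaagbfgbcggbeaggfeb$e  e
    3  agbfgbcggbeaggfeb$eabfea  a
    4  aggfeb$eabfeaagbfgbcggbe  e
    5  b$eabfeaagbfgbcggbeaggfe  e
    6  bcggbeaggfeb$eabfeaagbfg  g
    7  beaggfeb$eabfeaagbfgbcgg  g
    8  bfeaagbfgbcggbeaggfeb$ea  a
    9  bfgbcggbeaggfeb$eabfeaag  g
   10  cggbeaggfeb$eabfeaagbfgb  b
   11  eaagbfgbcggbeaggfeb$eabf  f
   12  eabfeaagbfgbcggbeaggfeb$  $
   13  eaggfeb$eabfeaagbfgbcggb  b
   14  eb$eabfeaagbfgbcggbeaggf  f
   15  feaagbfgbcggbeaggfeb$eab  b
   16  feb$eabfeaagbfgbcggbeagg  g
   17  fgbcggbeaggfeb$eabfeaagb  b
   18  gbcggbeaggfeb$eabfeaagbf  f
   19  gbeaggfeb$eabfeaagbfgbcg  g
   20  gbfgbcggbeaggfeb$eabfeaa  a
   21  gfeb$eabfeaagbfgbcggbeag  g
   22  ggbeaggfeb$eabfeaagbfgbc  c
   23  ggfeb$eabfeaagbfgbcggbea  a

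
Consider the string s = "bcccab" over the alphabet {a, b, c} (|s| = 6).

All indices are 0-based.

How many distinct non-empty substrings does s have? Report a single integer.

rank→(start, suffix):
  0 → (4, 'ab')
  1 → (5, 'b')
  2 → (0, 'bcccab')
  3 → (3, 'cab')
  4 → (2, 'ccab')
  5 → (1, 'cccab')

SA = [4, 5, 0, 3, 2, 1]
rank  pair      lcp
   1  s[4:],s[5:]  0  ''
   2  s[5:],s[0:]  1  'b'
   3  s[0:],s[3:]  0  ''
   4  s[3:],s[2:]  1  'c'
   5  s[2:],s[1:]  2  'cc'

n(n+1)/2 = 6·7/2 = 21
Σ LCP = 0 + 0 + 1 + 0 + 1 + 2 = 4
distinct = 21 − 4 = 17

17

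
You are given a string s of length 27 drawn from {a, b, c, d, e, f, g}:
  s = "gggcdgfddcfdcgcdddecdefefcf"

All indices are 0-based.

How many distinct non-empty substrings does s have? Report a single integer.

344

rank | idx | suffix
   0 |  14 | cdddecdefefcf
   1 |  19 | cdefefcf
   2 |   3 | cdgfddcfdcgcdddecdefefcf
   3 |  25 | cf
   4 |   9 | cfdcgcdddecdefefcf
   5 |  12 | cgcdddecdefefcf
   6 |   8 | dcfdcgcdddecdefefcf
   7 |  11 | dcgcdddecdefefcf
   8 |   7 | ddcfdcgcdddecdefefcf
   9 |  15 | dddecdefefcf
  10 |  16 | ddecdefefcf
  11 |  17 | decdefefcf
  12 |  20 | defefcf
  13 |   4 | dgfddcfdcgcdddecdefefcf
  14 |  18 | ecdefefcf
  15 |  23 | efcf
  16 |  21 | efefcf
  17 |  26 | f
  18 |  24 | fcf
  19 |  10 | fdcgcdddecdefefcf
  20 |   6 | fddcfdcgcdddecdefefcf
  21 |  22 | fefcf
  22 |  13 | gcdddecdefefcf
  23 |   2 | gcdgfddcfdcgcdddecdefefcf
  24 |   5 | gfddcfdcgcdddecdefefcf
  25 |   1 | ggcdgfddcfdcgcdddecdefefcf
  26 |   0 | gggcdgfddcfdcgcdddecdefefcf

SA = [14, 19, 3, 25, 9, 12, 8, 11, 7, 15, 16, 17, 20, 4, 18, 23, 21, 26, 24, 10, 6, 22, 13, 2, 5, 1, 0]
i: (SA[i-1],SA[i]) lcp shared
  1: (14,19) 2 'cd'
  2: (19,3) 2 'cd'
  3: (3,25) 1 'c'
  4: (25,9) 2 'cf'
  5: (9,12) 1 'c'
  6: (12,8) 0 ''
  7: (8,11) 2 'dc'
  8: (11,7) 1 'd'
  9: (7,15) 2 'dd'
  10: (15,16) 2 'dd'
  11: (16,17) 1 'd'
  12: (17,20) 2 'de'
  13: (20,4) 1 'd'
  14: (4,18) 0 ''
  15: (18,23) 1 'e'
  16: (23,21) 2 'ef'
  17: (21,26) 0 ''
  18: (26,24) 1 'f'
  19: (24,10) 1 'f'
  20: (10,6) 2 'fd'
  21: (6,22) 1 'f'
  22: (22,13) 0 ''
  23: (13,2) 3 'gcd'
  24: (2,5) 1 'g'
  25: (5,1) 1 'g'
  26: (1,0) 2 'gg'

n(n+1)/2 = 27·28/2 = 378
Σ LCP = 0 + 2 + 2 + 1 + 2 + 1 + 0 + 2 + 1 + 2 + 2 + 1 + 2 + 1 + 0 + 1 + 2 + 0 + 1 + 1 + 2 + 1 + 0 + 3 + 1 + 1 + 2 = 34
distinct = 378 − 34 = 344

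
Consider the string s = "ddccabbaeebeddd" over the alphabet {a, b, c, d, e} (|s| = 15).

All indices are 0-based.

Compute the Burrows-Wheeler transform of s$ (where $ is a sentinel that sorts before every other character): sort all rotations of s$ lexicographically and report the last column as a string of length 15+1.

rank  rotation          last
    0  $ddccabbaeebeddd  d
    1  abbaeebeddd$ddcc  c
    2  aeebeddd$ddccabb  b
    3  baeebeddd$ddccab  b
    4  bbaeebeddd$ddcca  a
    5  beddd$ddccabbaee  e
    6  cabbaeebeddd$ddc  c
    7  ccabbaeebeddd$dd  d
    8  d$ddccabbaeebedd  d
    9  dccabbaeebeddd$d  d
   10  dd$ddccabbaeebed  d
   11  ddccabbaeebeddd$  $
   12  ddd$ddccabbaeebe  e
   13  ebeddd$ddccabbae  e
   14  eddd$ddccabbaeeb  b
   15  eebeddd$ddccabba  a

dcbbaecdddd$eeba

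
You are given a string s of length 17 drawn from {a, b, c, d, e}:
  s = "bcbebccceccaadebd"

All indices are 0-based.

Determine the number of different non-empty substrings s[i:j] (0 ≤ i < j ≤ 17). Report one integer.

sorted suffixes:
  #0 SA[0]=11  'aadebd'
  #1 SA[1]=12  'adebd'
  #2 SA[2]=0  'bcbebccceccaadebd'
  #3 SA[3]=4  'bccceccaadebd'
  #4 SA[4]=15  'bd'
  #5 SA[5]=2  'bebccceccaadebd'
  #6 SA[6]=10  'caadebd'
  #7 SA[7]=1  'cbebccceccaadebd'
  #8 SA[8]=9  'ccaadebd'
  #9 SA[9]=5  'ccceccaadebd'
  #10 SA[10]=6  'cceccaadebd'
  #11 SA[11]=7  'ceccaadebd'
  #12 SA[12]=16  'd'
  #13 SA[13]=13  'debd'
  #14 SA[14]=3  'ebccceccaadebd'
  #15 SA[15]=14  'ebd'
  #16 SA[16]=8  'eccaadebd'

SA = [11, 12, 0, 4, 15, 2, 10, 1, 9, 5, 6, 7, 16, 13, 3, 14, 8]
i: (SA[i-1],SA[i]) lcp shared
  1: (11,12) 1 'a'
  2: (12,0) 0 ''
  3: (0,4) 2 'bc'
  4: (4,15) 1 'b'
  5: (15,2) 1 'b'
  6: (2,10) 0 ''
  7: (10,1) 1 'c'
  8: (1,9) 1 'c'
  9: (9,5) 2 'cc'
  10: (5,6) 2 'cc'
  11: (6,7) 1 'c'
  12: (7,16) 0 ''
  13: (16,13) 1 'd'
  14: (13,3) 0 ''
  15: (3,14) 2 'eb'
  16: (14,8) 1 'e'

n(n+1)/2 = 17·18/2 = 153
Σ LCP = 0 + 1 + 0 + 2 + 1 + 1 + 0 + 1 + 1 + 2 + 2 + 1 + 0 + 1 + 0 + 2 + 1 = 16
distinct = 153 − 16 = 137

137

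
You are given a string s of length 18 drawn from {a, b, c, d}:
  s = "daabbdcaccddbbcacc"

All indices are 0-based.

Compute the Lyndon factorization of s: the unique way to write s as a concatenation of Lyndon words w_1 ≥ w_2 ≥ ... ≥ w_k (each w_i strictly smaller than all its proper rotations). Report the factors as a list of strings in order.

["d", "aabbdcaccddbbcacc"]

emit factor 1: 'd' (i=0, period=1)
emit factor 2: 'aabbdcaccddbbcacc' (i=1, period=17)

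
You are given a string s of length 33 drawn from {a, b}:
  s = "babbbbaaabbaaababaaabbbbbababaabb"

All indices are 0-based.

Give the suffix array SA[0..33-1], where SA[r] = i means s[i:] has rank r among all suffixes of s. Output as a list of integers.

rank→(start, suffix):
  0 → (11, 'aaababaaabbbbbababaabb')
  1 → (6, 'aaabbaaababaaabbbbbababaabb')
  2 → (17, 'aaabbbbbababaabb')
  3 → (12, 'aababaaabbbbbababaabb')
  4 → (29, 'aabb')
  5 → (7, 'aabbaaababaaabbbbbababaabb')
  6 → (18, 'aabbbbbababaabb')
  7 → (15, 'abaaabbbbbababaabb')
  8 → (27, 'abaabb')
  9 → (13, 'ababaaabbbbbababaabb')
  10 → (25, 'ababaabb')
  11 → (30, 'abb')
  12 → (8, 'abbaaababaaabbbbbababaabb')
  13 → (1, 'abbbbaaabbaaababaaabbbbbababaabb')
  14 → (19, 'abbbbbababaabb')
  15 → (32, 'b')
  16 → (10, 'baaababaaabbbbbababaabb')
  17 → (5, 'baaabbaaababaaabbbbbababaabb')
  18 → (16, 'baaabbbbbababaabb')
  19 → (28, 'baabb')
  20 → (14, 'babaaabbbbbababaabb')
  21 → (26, 'babaabb')
  22 → (24, 'bababaabb')
  23 → (0, 'babbbbaaabbaaababaaabbbbbababaabb')
  24 → (31, 'bb')
  25 → (9, 'bbaaababaaabbbbbababaabb')
  26 → (4, 'bbaaabbaaababaaabbbbbababaabb')
  27 → (23, 'bbababaabb')
  28 → (3, 'bbbaaabbaaababaaabbbbbababaabb')
  29 → (22, 'bbbababaabb')
  30 → (2, 'bbbbaaabbaaababaaabbbbbababaabb')
  31 → (21, 'bbbbababaabb')
  32 → (20, 'bbbbbababaabb')

[11, 6, 17, 12, 29, 7, 18, 15, 27, 13, 25, 30, 8, 1, 19, 32, 10, 5, 16, 28, 14, 26, 24, 0, 31, 9, 4, 23, 3, 22, 2, 21, 20]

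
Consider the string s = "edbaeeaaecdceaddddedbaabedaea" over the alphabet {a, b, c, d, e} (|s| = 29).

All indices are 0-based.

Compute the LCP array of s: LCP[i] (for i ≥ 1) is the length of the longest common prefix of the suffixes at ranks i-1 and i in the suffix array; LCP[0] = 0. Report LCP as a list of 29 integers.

rank | idx | suffix
   0 |  28 | a
   1 |  21 | aabedaea
   2 |   6 | aaecdceaddddedbaabedaea
   3 |  22 | abedaea
   4 |  13 | addddedbaabedaea
   5 |  26 | aea
   6 |   7 | aecdceaddddedbaabedaea
   7 |   3 | aeeaaecdceaddddedbaabedaea
   8 |  20 | baabedaea
   9 |   2 | baeeaaecdceaddddedbaabedaea
  10 |  23 | bedaea
  11 |   9 | cdceaddddedbaabedaea
  12 |  11 | ceaddddedbaabedaea
  13 |  25 | daea
  14 |  19 | dbaabedaea
  15 |   1 | dbaeeaaecdceaddddedbaabedaea
  16 |  10 | dceaddddedbaabedaea
  17 |  14 | ddddedbaabedaea
  18 |  15 | dddedbaabedaea
  19 |  16 | ddedbaabedaea
  20 |  17 | dedbaabedaea
  21 |  27 | ea
  22 |   5 | eaaecdceaddddedbaabedaea
  23 |  12 | eaddddedbaabedaea
  24 |   8 | ecdceaddddedbaabedaea
  25 |  24 | edaea
  26 |  18 | edbaabedaea
  27 |   0 | edbaeeaaecdceaddddedbaabedaea
  28 |   4 | eeaaecdceaddddedbaabedaea

SA = [28, 21, 6, 22, 13, 26, 7, 3, 20, 2, 23, 9, 11, 25, 19, 1, 10, 14, 15, 16, 17, 27, 5, 12, 8, 24, 18, 0, 4]
i: (SA[i-1],SA[i]) lcp shared
  1: (28,21) 1 'a'
  2: (21,6) 2 'aa'
  3: (6,22) 1 'a'
  4: (22,13) 1 'a'
  5: (13,26) 1 'a'
  6: (26,7) 2 'ae'
  7: (7,3) 2 'ae'
  8: (3,20) 0 ''
  9: (20,2) 2 'ba'
  10: (2,23) 1 'b'
  11: (23,9) 0 ''
  12: (9,11) 1 'c'
  13: (11,25) 0 ''
  14: (25,19) 1 'd'
  15: (19,1) 3 'dba'
  16: (1,10) 1 'd'
  17: (10,14) 1 'd'
  18: (14,15) 3 'ddd'
  19: (15,16) 2 'dd'
  20: (16,17) 1 'd'
  21: (17,27) 0 ''
  22: (27,5) 2 'ea'
  23: (5,12) 2 'ea'
  24: (12,8) 1 'e'
  25: (8,24) 1 'e'
  26: (24,18) 2 'ed'
  27: (18,0) 4 'edba'
  28: (0,4) 1 'e'

[0, 1, 2, 1, 1, 1, 2, 2, 0, 2, 1, 0, 1, 0, 1, 3, 1, 1, 3, 2, 1, 0, 2, 2, 1, 1, 2, 4, 1]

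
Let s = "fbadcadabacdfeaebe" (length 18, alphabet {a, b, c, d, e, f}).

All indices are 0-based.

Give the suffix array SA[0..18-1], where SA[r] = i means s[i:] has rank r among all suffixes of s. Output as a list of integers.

sorted suffixes:
  #0 SA[0]=7  'abacdfeaebe'
  #1 SA[1]=9  'acdfeaebe'
  #2 SA[2]=5  'adabacdfeaebe'
  #3 SA[3]=2  'adcadabacdfeaebe'
  #4 SA[4]=14  'aebe'
  #5 SA[5]=8  'bacdfeaebe'
  #6 SA[6]=1  'badcadabacdfeaebe'
  #7 SA[7]=16  'be'
  #8 SA[8]=4  'cadabacdfeaebe'
  #9 SA[9]=10  'cdfeaebe'
  #10 SA[10]=6  'dabacdfeaebe'
  #11 SA[11]=3  'dcadabacdfeaebe'
  #12 SA[12]=11  'dfeaebe'
  #13 SA[13]=17  'e'
  #14 SA[14]=13  'eaebe'
  #15 SA[15]=15  'ebe'
  #16 SA[16]=0  'fbadcadabacdfeaebe'
  #17 SA[17]=12  'feaebe'

[7, 9, 5, 2, 14, 8, 1, 16, 4, 10, 6, 3, 11, 17, 13, 15, 0, 12]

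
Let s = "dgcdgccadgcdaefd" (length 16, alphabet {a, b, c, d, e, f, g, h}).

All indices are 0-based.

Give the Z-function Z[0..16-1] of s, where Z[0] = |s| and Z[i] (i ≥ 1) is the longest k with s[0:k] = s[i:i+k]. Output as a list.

Z[0]=16
i=1: i≥r, start 0; Z[1]=0
i=2: i≥r, start 0; Z[2]=0
i=3: i≥r, start 0; Z[3]=3 extend→box=[3,6)
i=4: min(r-i=2, Z[1]=0)=0; Z[4]=0
i=5: min(r-i=1, Z[2]=0)=0; Z[5]=0
i=6: i≥r, start 0; Z[6]=0
i=7: i≥r, start 0; Z[7]=0
i=8: i≥r, start 0; Z[8]=4 extend→box=[8,12)
i=9: min(r-i=3, Z[1]=0)=0; Z[9]=0
i=10: min(r-i=2, Z[2]=0)=0; Z[10]=0
i=11: min(r-i=1, Z[3]=3)=1; Z[11]=1
i=12: i≥r, start 0; Z[12]=0
i=13: i≥r, start 0; Z[13]=0
i=14: i≥r, start 0; Z[14]=0
i=15: i≥r, start 0; Z[15]=1 extend→box=[15,16)

[16, 0, 0, 3, 0, 0, 0, 0, 4, 0, 0, 1, 0, 0, 0, 1]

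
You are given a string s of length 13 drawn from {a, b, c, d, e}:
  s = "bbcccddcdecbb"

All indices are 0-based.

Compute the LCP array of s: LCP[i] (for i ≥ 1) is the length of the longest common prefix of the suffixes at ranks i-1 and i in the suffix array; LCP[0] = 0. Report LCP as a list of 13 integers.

sorted suffixes:
  #0 SA[0]=12  'b'
  #1 SA[1]=11  'bb'
  #2 SA[2]=0  'bbcccddcdecbb'
  #3 SA[3]=1  'bcccddcdecbb'
  #4 SA[4]=10  'cbb'
  #5 SA[5]=2  'cccddcdecbb'
  #6 SA[6]=3  'ccddcdecbb'
  #7 SA[7]=4  'cddcdecbb'
  #8 SA[8]=7  'cdecbb'
  #9 SA[9]=6  'dcdecbb'
  #10 SA[10]=5  'ddcdecbb'
  #11 SA[11]=8  'decbb'
  #12 SA[12]=9  'ecbb'

SA = [12, 11, 0, 1, 10, 2, 3, 4, 7, 6, 5, 8, 9]
[i] adj suffixes → lcp
  [1] 12/11 → 1 ('b')
  [2] 11/0 → 2 ('bb')
  [3] 0/1 → 1 ('b')
  [4] 1/10 → 0 ('')
  [5] 10/2 → 1 ('c')
  [6] 2/3 → 2 ('cc')
  [7] 3/4 → 1 ('c')
  [8] 4/7 → 2 ('cd')
  [9] 7/6 → 0 ('')
  [10] 6/5 → 1 ('d')
  [11] 5/8 → 1 ('d')
  [12] 8/9 → 0 ('')

[0, 1, 2, 1, 0, 1, 2, 1, 2, 0, 1, 1, 0]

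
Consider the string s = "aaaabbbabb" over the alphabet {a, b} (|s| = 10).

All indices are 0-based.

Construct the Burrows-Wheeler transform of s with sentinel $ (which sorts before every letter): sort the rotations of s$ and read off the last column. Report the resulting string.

rank  rotation     last
    0  $aaaabbbabb  b
    1  aaaabbbabb$  $
    2  aaabbbabb$a  a
    3  aabbbabb$aa  a
    4  abb$aaaabbb  b
    5  abbbabb$aaa  a
    6  b$aaaabbbab  b
    7  babb$aaaabb  b
    8  bb$aaaabbba  a
    9  bbabb$aaaab  b
   10  bbbabb$aaaa  a

b$aababbaba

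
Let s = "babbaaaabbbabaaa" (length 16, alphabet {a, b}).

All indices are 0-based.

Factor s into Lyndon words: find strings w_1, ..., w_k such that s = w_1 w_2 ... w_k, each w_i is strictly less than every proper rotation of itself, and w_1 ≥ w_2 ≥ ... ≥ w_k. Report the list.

emit factor 1: 'b' (i=0, period=1)
emit factor 2: 'abb' (i=1, period=3)
emit factor 3: 'aaaabbbab' (i=4, period=9)
emit factor 4: 'a' (i=13, period=1)
emit factor 5: 'a' (i=14, period=1)
emit factor 6: 'a' (i=15, period=1)

["b", "abb", "aaaabbbab", "a", "a", "a"]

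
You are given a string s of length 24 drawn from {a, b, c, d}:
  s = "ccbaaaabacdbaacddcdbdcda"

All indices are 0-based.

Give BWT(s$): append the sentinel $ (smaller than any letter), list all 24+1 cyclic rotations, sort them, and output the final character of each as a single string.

adbaababacdadc$dadacccbdc

rank  rotation                   last
    0  $ccbaaaabacdbaacddcdbdcda  a
    1  a$ccbaaaabacdbaacddcdbdcd  d
    2  aaaabacdbaacddcdbdcda$ccb  b
    3  aaabacdbaacddcdbdcda$ccba  a
    4  aabacdbaacddcdbdcda$ccbaa  a
    5  aacddcdbdcda$ccbaaaabacdb  b
    6  abacdbaacddcdbdcda$ccbaaa  a
    7  acdbaacddcdbdcda$ccbaaaab  b
    8  acddcdbdcda$ccbaaaabacdba  a
    9  baaaabacdbaacddcdbdcda$cc  c
   10  baacddcdbdcda$ccbaaaabacd  d
   11  bacdbaacddcdbdcda$ccbaaaa  a
   12  bdcda$ccbaaaabacdbaacddcd  d
   13  cbaaaabacdbaacddcdbdcda$c  c
   14  ccbaaaabacdbaacddcdbdcda$  $
   15  cda$ccbaaaabacdbaacddcdbd  d
   16  cdbaacddcdbdcda$ccbaaaaba  a
   17  cdbdcda$ccbaaaabacdbaacdd  d
   18  cddcdbdcda$ccbaaaabacdbaa  a
   19  da$ccbaaaabacdbaacddcdbdc  c
   20  dbaacddcdbdcda$ccbaaaabac  c
   21  dbdcda$ccbaaaabacdbaacddc  c
   22  dcda$ccbaaaabacdbaacddcdb  b
   23  dcdbdcda$ccbaaaabacdbaacd  d
   24  ddcdbdcda$ccbaaaabacdbaac  c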